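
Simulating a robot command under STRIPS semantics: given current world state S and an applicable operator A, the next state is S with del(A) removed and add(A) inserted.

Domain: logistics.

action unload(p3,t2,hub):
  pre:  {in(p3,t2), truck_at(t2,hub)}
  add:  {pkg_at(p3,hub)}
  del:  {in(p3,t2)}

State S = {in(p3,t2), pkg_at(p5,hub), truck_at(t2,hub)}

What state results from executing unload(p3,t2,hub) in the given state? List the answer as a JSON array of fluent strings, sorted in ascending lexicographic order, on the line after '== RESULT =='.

Progress:
  pre ⊆ S: {in(p3,t2), truck_at(t2,hub)} ⊆ S  — applicable
  S \ del = {pkg_at(p5,hub), truck_at(t2,hub)}
  ∪ add   = {pkg_at(p3,hub), pkg_at(p5,hub), truck_at(t2,hub)}

== RESULT ==
["pkg_at(p3,hub)", "pkg_at(p5,hub)", "truck_at(t2,hub)"]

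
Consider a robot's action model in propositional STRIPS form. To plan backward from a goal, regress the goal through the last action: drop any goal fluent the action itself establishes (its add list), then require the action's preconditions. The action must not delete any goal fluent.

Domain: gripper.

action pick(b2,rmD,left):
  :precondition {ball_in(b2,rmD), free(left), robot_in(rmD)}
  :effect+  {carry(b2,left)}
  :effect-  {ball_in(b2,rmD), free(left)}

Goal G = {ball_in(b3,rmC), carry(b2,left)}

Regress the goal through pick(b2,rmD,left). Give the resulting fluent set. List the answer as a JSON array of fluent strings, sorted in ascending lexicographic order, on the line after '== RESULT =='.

Compute (G \ add) ∪ pre:
  G ∩ del = {}  (empty — regression defined)
  G \ add = {ball_in(b3,rmC), carry(b2,left)} \ {carry(b2,left)} = {ball_in(b3,rmC)}
  ∪ pre   = {ball_in(b3,rmC)} ∪ {ball_in(b2,rmD), free(left), robot_in(rmD)}
          = {ball_in(b2,rmD), ball_in(b3,rmC), free(left), robot_in(rmD)}

== RESULT ==
["ball_in(b2,rmD)", "ball_in(b3,rmC)", "free(left)", "robot_in(rmD)"]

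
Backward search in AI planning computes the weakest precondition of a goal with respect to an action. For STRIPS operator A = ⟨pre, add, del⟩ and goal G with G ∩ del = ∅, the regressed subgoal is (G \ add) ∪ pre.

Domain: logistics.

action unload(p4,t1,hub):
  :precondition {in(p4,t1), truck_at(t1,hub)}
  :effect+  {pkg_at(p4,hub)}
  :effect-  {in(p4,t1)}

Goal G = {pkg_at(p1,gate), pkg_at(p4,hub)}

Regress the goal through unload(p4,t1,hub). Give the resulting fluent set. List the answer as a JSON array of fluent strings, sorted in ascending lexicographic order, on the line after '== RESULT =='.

Regress:
  G ∩ del = {}  (empty — regression defined)
  G \ add = {pkg_at(p1,gate), pkg_at(p4,hub)} \ {pkg_at(p4,hub)} = {pkg_at(p1,gate)}
  ∪ pre   = {pkg_at(p1,gate)} ∪ {in(p4,t1), truck_at(t1,hub)}
          = {in(p4,t1), pkg_at(p1,gate), truck_at(t1,hub)}

== RESULT ==
["in(p4,t1)", "pkg_at(p1,gate)", "truck_at(t1,hub)"]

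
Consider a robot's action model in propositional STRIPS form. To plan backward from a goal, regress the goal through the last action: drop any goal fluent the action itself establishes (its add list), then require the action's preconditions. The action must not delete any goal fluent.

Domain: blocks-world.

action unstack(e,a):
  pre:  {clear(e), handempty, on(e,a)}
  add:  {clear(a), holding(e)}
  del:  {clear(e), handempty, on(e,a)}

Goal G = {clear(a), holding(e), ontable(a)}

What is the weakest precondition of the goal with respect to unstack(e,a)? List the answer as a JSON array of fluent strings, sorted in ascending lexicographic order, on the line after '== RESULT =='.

Regress:
  G ∩ del = {}  (empty — regression defined)
  G \ add = {clear(a), holding(e), ontable(a)} \ {clear(a), holding(e)} = {ontable(a)}
  ∪ pre   = {ontable(a)} ∪ {clear(e), handempty, on(e,a)}
          = {clear(e), handempty, on(e,a), ontable(a)}

== RESULT ==
["clear(e)", "handempty", "on(e,a)", "ontable(a)"]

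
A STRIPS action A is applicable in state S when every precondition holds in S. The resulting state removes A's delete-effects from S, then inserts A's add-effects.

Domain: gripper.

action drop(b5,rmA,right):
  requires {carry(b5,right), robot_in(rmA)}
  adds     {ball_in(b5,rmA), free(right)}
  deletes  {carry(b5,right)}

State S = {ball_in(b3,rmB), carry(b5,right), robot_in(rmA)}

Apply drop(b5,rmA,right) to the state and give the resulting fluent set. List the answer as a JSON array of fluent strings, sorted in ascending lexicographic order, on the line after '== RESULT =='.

Compute (S \ del) ∪ add:
  pre ⊆ S: {carry(b5,right), robot_in(rmA)} ⊆ S  — applicable
  S \ del = {ball_in(b3,rmB), robot_in(rmA)}
  ∪ add   = {ball_in(b3,rmB), ball_in(b5,rmA), free(right), robot_in(rmA)}

== RESULT ==
["ball_in(b3,rmB)", "ball_in(b5,rmA)", "free(right)", "robot_in(rmA)"]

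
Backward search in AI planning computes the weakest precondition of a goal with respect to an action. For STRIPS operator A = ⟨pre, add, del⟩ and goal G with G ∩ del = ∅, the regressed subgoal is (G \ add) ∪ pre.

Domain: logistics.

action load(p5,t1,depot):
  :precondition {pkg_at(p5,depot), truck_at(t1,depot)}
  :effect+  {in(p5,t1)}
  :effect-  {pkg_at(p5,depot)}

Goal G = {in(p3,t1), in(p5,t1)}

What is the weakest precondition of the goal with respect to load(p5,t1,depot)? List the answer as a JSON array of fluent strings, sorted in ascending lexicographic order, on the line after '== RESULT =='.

Compute (G \ add) ∪ pre:
  G ∩ del = {}  (empty — regression defined)
  G \ add = {in(p3,t1), in(p5,t1)} \ {in(p5,t1)} = {in(p3,t1)}
  ∪ pre   = {in(p3,t1)} ∪ {pkg_at(p5,depot), truck_at(t1,depot)}
          = {in(p3,t1), pkg_at(p5,depot), truck_at(t1,depot)}

== RESULT ==
["in(p3,t1)", "pkg_at(p5,depot)", "truck_at(t1,depot)"]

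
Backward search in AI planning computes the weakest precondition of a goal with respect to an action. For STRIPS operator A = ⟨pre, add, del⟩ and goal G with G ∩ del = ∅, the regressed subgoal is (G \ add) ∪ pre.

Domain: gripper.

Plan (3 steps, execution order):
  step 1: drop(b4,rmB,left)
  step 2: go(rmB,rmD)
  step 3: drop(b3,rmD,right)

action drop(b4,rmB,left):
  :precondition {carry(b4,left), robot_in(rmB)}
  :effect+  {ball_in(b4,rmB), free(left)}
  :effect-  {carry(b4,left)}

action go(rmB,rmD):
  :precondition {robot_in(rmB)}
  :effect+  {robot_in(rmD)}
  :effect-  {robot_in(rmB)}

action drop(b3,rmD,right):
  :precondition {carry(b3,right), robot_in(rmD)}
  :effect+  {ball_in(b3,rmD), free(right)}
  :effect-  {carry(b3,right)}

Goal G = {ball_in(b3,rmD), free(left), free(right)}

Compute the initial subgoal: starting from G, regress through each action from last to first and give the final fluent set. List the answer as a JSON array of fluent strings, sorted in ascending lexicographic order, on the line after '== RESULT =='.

Work backward from the goal:
  through step 3 (drop(b3,rmD,right)): drop {ball_in(b3,rmD), free(right)}, keep {free(left)}, require {carry(b3,right), robot_in(rmD)}
    → {carry(b3,right), free(left), robot_in(rmD)}
  through step 2 (go(rmB,rmD)): drop {robot_in(rmD)}, keep {carry(b3,right), free(left)}, require {robot_in(rmB)}
    → {carry(b3,right), free(left), robot_in(rmB)}
  through step 1 (drop(b4,rmB,left)): drop {free(left)}, keep {carry(b3,right), robot_in(rmB)}, require {carry(b4,left), robot_in(rmB)}
    → {carry(b3,right), carry(b4,left), robot_in(rmB)}

== RESULT ==
["carry(b3,right)", "carry(b4,left)", "robot_in(rmB)"]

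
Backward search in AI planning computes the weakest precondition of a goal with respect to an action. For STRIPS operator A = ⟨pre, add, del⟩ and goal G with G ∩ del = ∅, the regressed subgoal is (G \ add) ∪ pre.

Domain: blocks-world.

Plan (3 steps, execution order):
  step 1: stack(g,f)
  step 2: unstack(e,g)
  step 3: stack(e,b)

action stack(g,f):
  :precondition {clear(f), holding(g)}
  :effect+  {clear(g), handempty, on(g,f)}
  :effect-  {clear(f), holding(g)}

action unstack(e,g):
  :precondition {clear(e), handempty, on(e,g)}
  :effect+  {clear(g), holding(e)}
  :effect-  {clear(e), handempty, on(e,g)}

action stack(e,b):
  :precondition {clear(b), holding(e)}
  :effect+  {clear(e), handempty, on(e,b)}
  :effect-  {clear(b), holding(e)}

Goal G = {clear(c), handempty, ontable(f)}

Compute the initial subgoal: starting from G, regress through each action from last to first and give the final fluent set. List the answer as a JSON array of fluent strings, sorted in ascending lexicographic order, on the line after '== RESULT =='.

Regress step by step:
  through step 3 (stack(e,b)): drop {handempty}, keep {clear(c), ontable(f)}, require {clear(b), holding(e)}
    → {clear(b), clear(c), holding(e), ontable(f)}
  through step 2 (unstack(e,g)): drop {holding(e)}, keep {clear(b), clear(c), ontable(f)}, require {clear(e), handempty, on(e,g)}
    → {clear(b), clear(c), clear(e), handempty, on(e,g), ontable(f)}
  through step 1 (stack(g,f)): drop {handempty}, keep {clear(b), clear(c), clear(e), on(e,g), ontable(f)}, require {clear(f), holding(g)}
    → {clear(b), clear(c), clear(e), clear(f), holding(g), on(e,g), ontable(f)}

== RESULT ==
["clear(b)", "clear(c)", "clear(e)", "clear(f)", "holding(g)", "on(e,g)", "ontable(f)"]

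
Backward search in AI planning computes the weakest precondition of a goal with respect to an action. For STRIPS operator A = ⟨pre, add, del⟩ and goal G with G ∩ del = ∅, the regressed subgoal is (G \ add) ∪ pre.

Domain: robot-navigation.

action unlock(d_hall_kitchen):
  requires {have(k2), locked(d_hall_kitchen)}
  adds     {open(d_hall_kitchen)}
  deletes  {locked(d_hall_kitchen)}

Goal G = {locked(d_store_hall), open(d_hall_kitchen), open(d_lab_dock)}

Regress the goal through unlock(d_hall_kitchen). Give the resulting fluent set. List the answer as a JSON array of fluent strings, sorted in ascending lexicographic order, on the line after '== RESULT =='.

Compute (G \ add) ∪ pre:
  G ∩ del = {}  (empty — regression defined)
  G \ add = {locked(d_store_hall), open(d_hall_kitchen), open(d_lab_dock)} \ {open(d_hall_kitchen)} = {locked(d_store_hall), open(d_lab_dock)}
  ∪ pre   = {locked(d_store_hall), open(d_lab_dock)} ∪ {have(k2), locked(d_hall_kitchen)}
          = {have(k2), locked(d_hall_kitchen), locked(d_store_hall), open(d_lab_dock)}

== RESULT ==
["have(k2)", "locked(d_hall_kitchen)", "locked(d_store_hall)", "open(d_lab_dock)"]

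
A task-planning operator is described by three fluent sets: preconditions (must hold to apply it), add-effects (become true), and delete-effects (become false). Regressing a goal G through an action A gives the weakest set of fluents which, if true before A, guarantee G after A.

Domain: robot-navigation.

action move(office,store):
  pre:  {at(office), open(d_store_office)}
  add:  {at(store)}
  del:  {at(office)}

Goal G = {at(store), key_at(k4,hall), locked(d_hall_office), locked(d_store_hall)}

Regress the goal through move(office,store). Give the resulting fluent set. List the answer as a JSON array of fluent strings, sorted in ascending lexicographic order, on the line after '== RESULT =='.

Compute (G \ add) ∪ pre:
  G ∩ del = {}  (empty — regression defined)
  G \ add = {at(store), key_at(k4,hall), locked(d_hall_office), locked(d_store_hall)} \ {at(store)} = {key_at(k4,hall), locked(d_hall_office), locked(d_store_hall)}
  ∪ pre   = {key_at(k4,hall), locked(d_hall_office), locked(d_store_hall)} ∪ {at(office), open(d_store_office)}
          = {at(office), key_at(k4,hall), locked(d_hall_office), locked(d_store_hall), open(d_store_office)}

== RESULT ==
["at(office)", "key_at(k4,hall)", "locked(d_hall_office)", "locked(d_store_hall)", "open(d_store_office)"]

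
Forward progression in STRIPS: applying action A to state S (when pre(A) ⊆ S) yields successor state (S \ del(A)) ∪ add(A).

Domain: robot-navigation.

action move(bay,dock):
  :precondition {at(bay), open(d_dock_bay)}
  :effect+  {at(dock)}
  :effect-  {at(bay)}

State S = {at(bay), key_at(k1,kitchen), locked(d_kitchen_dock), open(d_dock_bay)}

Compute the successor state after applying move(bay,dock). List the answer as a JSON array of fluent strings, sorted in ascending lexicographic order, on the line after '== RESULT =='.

Progress:
  pre ⊆ S: {at(bay), open(d_dock_bay)} ⊆ S  — applicable
  S \ del = {key_at(k1,kitchen), locked(d_kitchen_dock), open(d_dock_bay)}
  ∪ add   = {at(dock), key_at(k1,kitchen), locked(d_kitchen_dock), open(d_dock_bay)}

== RESULT ==
["at(dock)", "key_at(k1,kitchen)", "locked(d_kitchen_dock)", "open(d_dock_bay)"]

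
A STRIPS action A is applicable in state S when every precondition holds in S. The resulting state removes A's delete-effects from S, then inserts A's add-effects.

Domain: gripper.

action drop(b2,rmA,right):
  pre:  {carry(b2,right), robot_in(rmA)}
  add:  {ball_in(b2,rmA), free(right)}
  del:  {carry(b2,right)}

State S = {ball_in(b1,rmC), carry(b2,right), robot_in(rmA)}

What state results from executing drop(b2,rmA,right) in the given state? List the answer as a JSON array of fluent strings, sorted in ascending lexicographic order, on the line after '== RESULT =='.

Compute (S \ del) ∪ add:
  pre ⊆ S: {carry(b2,right), robot_in(rmA)} ⊆ S  — applicable
  S \ del = {ball_in(b1,rmC), robot_in(rmA)}
  ∪ add   = {ball_in(b1,rmC), ball_in(b2,rmA), free(right), robot_in(rmA)}

== RESULT ==
["ball_in(b1,rmC)", "ball_in(b2,rmA)", "free(right)", "robot_in(rmA)"]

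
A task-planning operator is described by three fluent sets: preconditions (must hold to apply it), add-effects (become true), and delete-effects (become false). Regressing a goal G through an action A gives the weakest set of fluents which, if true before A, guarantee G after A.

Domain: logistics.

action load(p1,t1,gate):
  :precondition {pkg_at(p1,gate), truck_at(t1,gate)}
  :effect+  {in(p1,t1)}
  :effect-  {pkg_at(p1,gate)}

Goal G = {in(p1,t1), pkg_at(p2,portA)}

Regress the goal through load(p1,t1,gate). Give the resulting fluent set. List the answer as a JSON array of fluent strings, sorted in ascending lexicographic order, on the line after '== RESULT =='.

Regress:
  G ∩ del = {}  (empty — regression defined)
  G \ add = {in(p1,t1), pkg_at(p2,portA)} \ {in(p1,t1)} = {pkg_at(p2,portA)}
  ∪ pre   = {pkg_at(p2,portA)} ∪ {pkg_at(p1,gate), truck_at(t1,gate)}
          = {pkg_at(p1,gate), pkg_at(p2,portA), truck_at(t1,gate)}

== RESULT ==
["pkg_at(p1,gate)", "pkg_at(p2,portA)", "truck_at(t1,gate)"]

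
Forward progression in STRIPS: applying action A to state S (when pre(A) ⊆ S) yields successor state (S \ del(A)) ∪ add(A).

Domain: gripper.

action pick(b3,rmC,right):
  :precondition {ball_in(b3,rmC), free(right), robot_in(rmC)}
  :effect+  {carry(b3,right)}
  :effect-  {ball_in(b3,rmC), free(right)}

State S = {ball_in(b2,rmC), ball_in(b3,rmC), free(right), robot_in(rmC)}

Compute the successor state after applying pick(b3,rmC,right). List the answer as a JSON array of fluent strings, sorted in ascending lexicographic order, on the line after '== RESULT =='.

Progress:
  pre ⊆ S: {ball_in(b3,rmC), free(right), robot_in(rmC)} ⊆ S  — applicable
  S \ del = {ball_in(b2,rmC), robot_in(rmC)}
  ∪ add   = {ball_in(b2,rmC), carry(b3,right), robot_in(rmC)}

== RESULT ==
["ball_in(b2,rmC)", "carry(b3,right)", "robot_in(rmC)"]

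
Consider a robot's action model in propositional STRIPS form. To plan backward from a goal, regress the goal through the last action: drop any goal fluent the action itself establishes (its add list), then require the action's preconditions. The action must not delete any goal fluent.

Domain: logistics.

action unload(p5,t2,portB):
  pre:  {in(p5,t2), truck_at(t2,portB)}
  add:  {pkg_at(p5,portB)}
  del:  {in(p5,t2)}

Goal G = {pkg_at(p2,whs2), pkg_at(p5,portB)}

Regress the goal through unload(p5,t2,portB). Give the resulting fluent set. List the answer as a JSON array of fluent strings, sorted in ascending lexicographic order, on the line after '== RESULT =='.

Regress:
  G ∩ del = {}  (empty — regression defined)
  G \ add = {pkg_at(p2,whs2), pkg_at(p5,portB)} \ {pkg_at(p5,portB)} = {pkg_at(p2,whs2)}
  ∪ pre   = {pkg_at(p2,whs2)} ∪ {in(p5,t2), truck_at(t2,portB)}
          = {in(p5,t2), pkg_at(p2,whs2), truck_at(t2,portB)}

== RESULT ==
["in(p5,t2)", "pkg_at(p2,whs2)", "truck_at(t2,portB)"]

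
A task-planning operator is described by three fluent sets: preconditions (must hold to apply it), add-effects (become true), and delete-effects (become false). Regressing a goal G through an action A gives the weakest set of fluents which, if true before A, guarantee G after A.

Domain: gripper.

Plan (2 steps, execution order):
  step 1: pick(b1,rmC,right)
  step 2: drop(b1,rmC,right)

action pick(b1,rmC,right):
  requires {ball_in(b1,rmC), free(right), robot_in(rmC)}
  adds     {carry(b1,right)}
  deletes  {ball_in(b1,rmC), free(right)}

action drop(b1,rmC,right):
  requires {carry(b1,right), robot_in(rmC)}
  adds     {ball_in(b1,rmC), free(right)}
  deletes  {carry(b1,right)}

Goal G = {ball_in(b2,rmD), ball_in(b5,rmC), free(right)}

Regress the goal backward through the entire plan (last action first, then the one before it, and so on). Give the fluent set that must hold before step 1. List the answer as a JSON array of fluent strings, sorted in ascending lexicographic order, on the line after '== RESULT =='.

Regress step by step:
  through step 2 (drop(b1,rmC,right)): drop {free(right)}, keep {ball_in(b2,rmD), ball_in(b5,rmC)}, require {carry(b1,right), robot_in(rmC)}
    → {ball_in(b2,rmD), ball_in(b5,rmC), carry(b1,right), robot_in(rmC)}
  through step 1 (pick(b1,rmC,right)): drop {carry(b1,right)}, keep {ball_in(b2,rmD), ball_in(b5,rmC), robot_in(rmC)}, require {ball_in(b1,rmC), free(right), robot_in(rmC)}
    → {ball_in(b1,rmC), ball_in(b2,rmD), ball_in(b5,rmC), free(right), robot_in(rmC)}

== RESULT ==
["ball_in(b1,rmC)", "ball_in(b2,rmD)", "ball_in(b5,rmC)", "free(right)", "robot_in(rmC)"]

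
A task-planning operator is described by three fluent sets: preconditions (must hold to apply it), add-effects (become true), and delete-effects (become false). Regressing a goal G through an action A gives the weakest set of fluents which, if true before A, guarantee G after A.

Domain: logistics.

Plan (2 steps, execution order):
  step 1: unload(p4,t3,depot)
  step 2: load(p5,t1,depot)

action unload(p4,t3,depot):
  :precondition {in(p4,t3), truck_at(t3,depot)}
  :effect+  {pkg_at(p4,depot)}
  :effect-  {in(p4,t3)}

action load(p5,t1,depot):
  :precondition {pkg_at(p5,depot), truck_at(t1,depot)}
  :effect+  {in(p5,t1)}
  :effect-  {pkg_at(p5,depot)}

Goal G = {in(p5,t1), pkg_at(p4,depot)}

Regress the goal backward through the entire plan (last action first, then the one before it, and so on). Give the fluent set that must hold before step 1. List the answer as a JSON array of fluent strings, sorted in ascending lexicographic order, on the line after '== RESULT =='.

Regress step by step:
  through step 2 (load(p5,t1,depot)): drop {in(p5,t1)}, keep {pkg_at(p4,depot)}, require {pkg_at(p5,depot), truck_at(t1,depot)}
    → {pkg_at(p4,depot), pkg_at(p5,depot), truck_at(t1,depot)}
  through step 1 (unload(p4,t3,depot)): drop {pkg_at(p4,depot)}, keep {pkg_at(p5,depot), truck_at(t1,depot)}, require {in(p4,t3), truck_at(t3,depot)}
    → {in(p4,t3), pkg_at(p5,depot), truck_at(t1,depot), truck_at(t3,depot)}

== RESULT ==
["in(p4,t3)", "pkg_at(p5,depot)", "truck_at(t1,depot)", "truck_at(t3,depot)"]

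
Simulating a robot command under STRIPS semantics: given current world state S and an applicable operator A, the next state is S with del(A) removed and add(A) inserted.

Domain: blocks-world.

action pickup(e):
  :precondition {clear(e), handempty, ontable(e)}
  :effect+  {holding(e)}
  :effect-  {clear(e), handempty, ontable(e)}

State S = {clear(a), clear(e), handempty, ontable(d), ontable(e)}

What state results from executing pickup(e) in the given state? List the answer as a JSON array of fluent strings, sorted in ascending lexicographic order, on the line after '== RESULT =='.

Compute (S \ del) ∪ add:
  pre ⊆ S: {clear(e), handempty, ontable(e)} ⊆ S  — applicable
  S \ del = {clear(a), ontable(d)}
  ∪ add   = {clear(a), holding(e), ontable(d)}

== RESULT ==
["clear(a)", "holding(e)", "ontable(d)"]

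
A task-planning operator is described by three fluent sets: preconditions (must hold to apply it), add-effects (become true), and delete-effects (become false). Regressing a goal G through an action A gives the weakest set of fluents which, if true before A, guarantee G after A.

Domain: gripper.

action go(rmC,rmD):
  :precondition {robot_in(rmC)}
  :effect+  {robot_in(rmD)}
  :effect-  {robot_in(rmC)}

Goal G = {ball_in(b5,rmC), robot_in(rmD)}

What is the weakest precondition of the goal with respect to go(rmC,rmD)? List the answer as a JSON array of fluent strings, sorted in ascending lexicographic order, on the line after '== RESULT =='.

Regress:
  G ∩ del = {}  (empty — regression defined)
  G \ add = {ball_in(b5,rmC), robot_in(rmD)} \ {robot_in(rmD)} = {ball_in(b5,rmC)}
  ∪ pre   = {ball_in(b5,rmC)} ∪ {robot_in(rmC)}
          = {ball_in(b5,rmC), robot_in(rmC)}

== RESULT ==
["ball_in(b5,rmC)", "robot_in(rmC)"]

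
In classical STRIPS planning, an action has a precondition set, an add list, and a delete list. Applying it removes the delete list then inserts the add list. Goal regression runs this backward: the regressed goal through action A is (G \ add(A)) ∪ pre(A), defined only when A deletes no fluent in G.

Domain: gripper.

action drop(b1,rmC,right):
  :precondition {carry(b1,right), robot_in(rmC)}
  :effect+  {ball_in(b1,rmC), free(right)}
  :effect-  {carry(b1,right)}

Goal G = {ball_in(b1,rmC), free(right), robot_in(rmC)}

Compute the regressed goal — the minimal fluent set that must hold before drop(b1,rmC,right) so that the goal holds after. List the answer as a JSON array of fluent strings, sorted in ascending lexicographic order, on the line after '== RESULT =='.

Regress:
  G ∩ del = {}  (empty — regression defined)
  G \ add = {ball_in(b1,rmC), free(right), robot_in(rmC)} \ {ball_in(b1,rmC), free(right)} = {robot_in(rmC)}
  ∪ pre   = {robot_in(rmC)} ∪ {carry(b1,right), robot_in(rmC)}
          = {carry(b1,right), robot_in(rmC)}

== RESULT ==
["carry(b1,right)", "robot_in(rmC)"]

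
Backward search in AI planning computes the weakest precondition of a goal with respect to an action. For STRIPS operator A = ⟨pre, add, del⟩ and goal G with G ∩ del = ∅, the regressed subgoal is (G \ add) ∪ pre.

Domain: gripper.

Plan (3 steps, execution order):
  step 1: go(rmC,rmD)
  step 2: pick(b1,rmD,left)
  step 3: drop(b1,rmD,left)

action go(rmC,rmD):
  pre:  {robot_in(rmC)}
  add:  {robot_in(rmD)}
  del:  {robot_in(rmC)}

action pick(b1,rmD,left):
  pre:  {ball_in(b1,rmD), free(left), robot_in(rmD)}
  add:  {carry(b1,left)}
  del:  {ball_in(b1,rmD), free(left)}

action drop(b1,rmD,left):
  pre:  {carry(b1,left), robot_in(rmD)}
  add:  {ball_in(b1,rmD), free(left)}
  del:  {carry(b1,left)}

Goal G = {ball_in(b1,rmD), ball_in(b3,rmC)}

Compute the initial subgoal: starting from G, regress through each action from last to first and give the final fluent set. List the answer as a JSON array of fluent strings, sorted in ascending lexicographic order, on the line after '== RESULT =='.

Regress step by step:
  through step 3 (drop(b1,rmD,left)): drop {ball_in(b1,rmD)}, keep {ball_in(b3,rmC)}, require {carry(b1,left), robot_in(rmD)}
    → {ball_in(b3,rmC), carry(b1,left), robot_in(rmD)}
  through step 2 (pick(b1,rmD,left)): drop {carry(b1,left)}, keep {ball_in(b3,rmC), robot_in(rmD)}, require {ball_in(b1,rmD), free(left), robot_in(rmD)}
    → {ball_in(b1,rmD), ball_in(b3,rmC), free(left), robot_in(rmD)}
  through step 1 (go(rmC,rmD)): drop {robot_in(rmD)}, keep {ball_in(b1,rmD), ball_in(b3,rmC), free(left)}, require {robot_in(rmC)}
    → {ball_in(b1,rmD), ball_in(b3,rmC), free(left), robot_in(rmC)}

== RESULT ==
["ball_in(b1,rmD)", "ball_in(b3,rmC)", "free(left)", "robot_in(rmC)"]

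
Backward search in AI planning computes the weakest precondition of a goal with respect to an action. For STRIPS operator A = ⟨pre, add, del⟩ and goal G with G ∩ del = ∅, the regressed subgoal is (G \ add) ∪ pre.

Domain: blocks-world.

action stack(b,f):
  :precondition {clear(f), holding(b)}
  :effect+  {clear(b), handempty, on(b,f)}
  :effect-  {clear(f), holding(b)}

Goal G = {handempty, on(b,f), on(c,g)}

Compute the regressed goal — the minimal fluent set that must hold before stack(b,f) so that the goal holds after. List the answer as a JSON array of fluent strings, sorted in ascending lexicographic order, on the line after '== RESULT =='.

Regress:
  G ∩ del = {}  (empty — regression defined)
  G \ add = {handempty, on(b,f), on(c,g)} \ {clear(b), handempty, on(b,f)} = {on(c,g)}
  ∪ pre   = {on(c,g)} ∪ {clear(f), holding(b)}
          = {clear(f), holding(b), on(c,g)}

== RESULT ==
["clear(f)", "holding(b)", "on(c,g)"]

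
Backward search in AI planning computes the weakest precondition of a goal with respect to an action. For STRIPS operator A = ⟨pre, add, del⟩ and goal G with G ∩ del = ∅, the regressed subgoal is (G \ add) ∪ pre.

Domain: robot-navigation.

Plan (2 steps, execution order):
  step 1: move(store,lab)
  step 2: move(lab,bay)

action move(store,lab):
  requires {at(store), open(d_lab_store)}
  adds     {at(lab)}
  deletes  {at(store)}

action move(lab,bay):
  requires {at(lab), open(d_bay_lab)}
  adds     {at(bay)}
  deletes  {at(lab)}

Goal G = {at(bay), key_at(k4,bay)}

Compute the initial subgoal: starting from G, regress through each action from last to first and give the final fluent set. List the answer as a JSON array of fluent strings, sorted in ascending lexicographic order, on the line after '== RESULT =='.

Work backward from the goal:
  through step 2 (move(lab,bay)): drop {at(bay)}, keep {key_at(k4,bay)}, require {at(lab), open(d_bay_lab)}
    → {at(lab), key_at(k4,bay), open(d_bay_lab)}
  through step 1 (move(store,lab)): drop {at(lab)}, keep {key_at(k4,bay), open(d_bay_lab)}, require {at(store), open(d_lab_store)}
    → {at(store), key_at(k4,bay), open(d_bay_lab), open(d_lab_store)}

== RESULT ==
["at(store)", "key_at(k4,bay)", "open(d_bay_lab)", "open(d_lab_store)"]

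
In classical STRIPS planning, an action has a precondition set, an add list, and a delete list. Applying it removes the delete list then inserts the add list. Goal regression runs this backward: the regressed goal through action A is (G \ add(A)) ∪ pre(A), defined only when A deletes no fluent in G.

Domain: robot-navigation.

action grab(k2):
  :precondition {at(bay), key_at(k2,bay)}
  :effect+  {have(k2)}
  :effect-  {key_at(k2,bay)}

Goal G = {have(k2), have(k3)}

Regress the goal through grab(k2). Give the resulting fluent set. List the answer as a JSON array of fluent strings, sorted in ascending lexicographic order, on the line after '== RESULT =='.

Regress:
  G ∩ del = {}  (empty — regression defined)
  G \ add = {have(k2), have(k3)} \ {have(k2)} = {have(k3)}
  ∪ pre   = {have(k3)} ∪ {at(bay), key_at(k2,bay)}
          = {at(bay), have(k3), key_at(k2,bay)}

== RESULT ==
["at(bay)", "have(k3)", "key_at(k2,bay)"]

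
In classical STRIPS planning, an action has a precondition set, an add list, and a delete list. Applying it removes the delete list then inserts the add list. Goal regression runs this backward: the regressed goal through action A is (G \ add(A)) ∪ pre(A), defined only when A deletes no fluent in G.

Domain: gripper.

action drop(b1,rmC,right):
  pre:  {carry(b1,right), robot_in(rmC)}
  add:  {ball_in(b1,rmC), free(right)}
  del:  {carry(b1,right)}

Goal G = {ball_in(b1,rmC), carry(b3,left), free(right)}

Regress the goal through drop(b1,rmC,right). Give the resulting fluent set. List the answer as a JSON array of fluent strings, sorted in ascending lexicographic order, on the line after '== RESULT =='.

Regress:
  G ∩ del = {}  (empty — regression defined)
  G \ add = {ball_in(b1,rmC), carry(b3,left), free(right)} \ {ball_in(b1,rmC), free(right)} = {carry(b3,left)}
  ∪ pre   = {carry(b3,left)} ∪ {carry(b1,right), robot_in(rmC)}
          = {carry(b1,right), carry(b3,left), robot_in(rmC)}

== RESULT ==
["carry(b1,right)", "carry(b3,left)", "robot_in(rmC)"]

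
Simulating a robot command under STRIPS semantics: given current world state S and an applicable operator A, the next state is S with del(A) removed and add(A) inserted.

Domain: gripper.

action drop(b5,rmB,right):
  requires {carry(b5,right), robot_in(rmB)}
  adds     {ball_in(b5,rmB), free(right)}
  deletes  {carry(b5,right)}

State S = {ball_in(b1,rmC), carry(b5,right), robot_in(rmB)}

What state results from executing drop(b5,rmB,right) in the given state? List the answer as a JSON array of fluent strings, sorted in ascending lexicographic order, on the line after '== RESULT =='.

Compute (S \ del) ∪ add:
  pre ⊆ S: {carry(b5,right), robot_in(rmB)} ⊆ S  — applicable
  S \ del = {ball_in(b1,rmC), robot_in(rmB)}
  ∪ add   = {ball_in(b1,rmC), ball_in(b5,rmB), free(right), robot_in(rmB)}

== RESULT ==
["ball_in(b1,rmC)", "ball_in(b5,rmB)", "free(right)", "robot_in(rmB)"]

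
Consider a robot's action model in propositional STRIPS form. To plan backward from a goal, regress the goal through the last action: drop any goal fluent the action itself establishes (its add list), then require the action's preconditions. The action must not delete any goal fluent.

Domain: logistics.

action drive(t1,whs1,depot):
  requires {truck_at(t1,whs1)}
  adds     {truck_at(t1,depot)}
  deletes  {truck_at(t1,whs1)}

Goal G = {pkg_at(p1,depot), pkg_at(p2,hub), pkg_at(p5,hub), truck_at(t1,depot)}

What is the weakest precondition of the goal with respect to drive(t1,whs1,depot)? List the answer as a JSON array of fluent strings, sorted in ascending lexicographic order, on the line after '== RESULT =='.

Compute (G \ add) ∪ pre:
  G ∩ del = {}  (empty — regression defined)
  G \ add = {pkg_at(p1,depot), pkg_at(p2,hub), pkg_at(p5,hub), truck_at(t1,depot)} \ {truck_at(t1,depot)} = {pkg_at(p1,depot), pkg_at(p2,hub), pkg_at(p5,hub)}
  ∪ pre   = {pkg_at(p1,depot), pkg_at(p2,hub), pkg_at(p5,hub)} ∪ {truck_at(t1,whs1)}
          = {pkg_at(p1,depot), pkg_at(p2,hub), pkg_at(p5,hub), truck_at(t1,whs1)}

== RESULT ==
["pkg_at(p1,depot)", "pkg_at(p2,hub)", "pkg_at(p5,hub)", "truck_at(t1,whs1)"]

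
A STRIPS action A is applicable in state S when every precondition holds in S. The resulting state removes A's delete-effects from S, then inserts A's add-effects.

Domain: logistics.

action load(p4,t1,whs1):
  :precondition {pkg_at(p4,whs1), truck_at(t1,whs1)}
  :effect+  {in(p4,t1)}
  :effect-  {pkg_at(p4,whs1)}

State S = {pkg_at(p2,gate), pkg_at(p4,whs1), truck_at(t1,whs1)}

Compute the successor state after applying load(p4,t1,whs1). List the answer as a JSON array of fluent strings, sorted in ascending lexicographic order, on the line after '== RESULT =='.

Compute (S \ del) ∪ add:
  pre ⊆ S: {pkg_at(p4,whs1), truck_at(t1,whs1)} ⊆ S  — applicable
  S \ del = {pkg_at(p2,gate), truck_at(t1,whs1)}
  ∪ add   = {in(p4,t1), pkg_at(p2,gate), truck_at(t1,whs1)}

== RESULT ==
["in(p4,t1)", "pkg_at(p2,gate)", "truck_at(t1,whs1)"]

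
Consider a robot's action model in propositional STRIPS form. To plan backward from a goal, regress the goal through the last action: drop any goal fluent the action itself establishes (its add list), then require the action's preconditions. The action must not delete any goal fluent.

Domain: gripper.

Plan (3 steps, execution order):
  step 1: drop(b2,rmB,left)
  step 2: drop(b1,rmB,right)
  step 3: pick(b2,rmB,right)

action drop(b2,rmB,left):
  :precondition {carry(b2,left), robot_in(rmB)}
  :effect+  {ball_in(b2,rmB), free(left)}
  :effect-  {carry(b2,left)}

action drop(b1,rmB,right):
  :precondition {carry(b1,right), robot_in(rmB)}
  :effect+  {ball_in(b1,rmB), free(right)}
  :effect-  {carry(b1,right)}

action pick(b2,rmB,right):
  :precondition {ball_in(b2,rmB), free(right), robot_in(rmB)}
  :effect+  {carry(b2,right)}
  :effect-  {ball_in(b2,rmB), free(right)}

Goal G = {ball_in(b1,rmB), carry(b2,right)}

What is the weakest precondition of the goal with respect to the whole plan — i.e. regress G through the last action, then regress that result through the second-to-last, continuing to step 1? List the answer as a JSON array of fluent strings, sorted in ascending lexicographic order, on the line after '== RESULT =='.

Work backward from the goal:
  through step 3 (pick(b2,rmB,right)): drop {carry(b2,right)}, keep {ball_in(b1,rmB)}, require {ball_in(b2,rmB), free(right), robot_in(rmB)}
    → {ball_in(b1,rmB), ball_in(b2,rmB), free(right), robot_in(rmB)}
  through step 2 (drop(b1,rmB,right)): drop {ball_in(b1,rmB), free(right)}, keep {ball_in(b2,rmB), robot_in(rmB)}, require {carry(b1,right), robot_in(rmB)}
    → {ball_in(b2,rmB), carry(b1,right), robot_in(rmB)}
  through step 1 (drop(b2,rmB,left)): drop {ball_in(b2,rmB)}, keep {carry(b1,right), robot_in(rmB)}, require {carry(b2,left), robot_in(rmB)}
    → {carry(b1,right), carry(b2,left), robot_in(rmB)}

== RESULT ==
["carry(b1,right)", "carry(b2,left)", "robot_in(rmB)"]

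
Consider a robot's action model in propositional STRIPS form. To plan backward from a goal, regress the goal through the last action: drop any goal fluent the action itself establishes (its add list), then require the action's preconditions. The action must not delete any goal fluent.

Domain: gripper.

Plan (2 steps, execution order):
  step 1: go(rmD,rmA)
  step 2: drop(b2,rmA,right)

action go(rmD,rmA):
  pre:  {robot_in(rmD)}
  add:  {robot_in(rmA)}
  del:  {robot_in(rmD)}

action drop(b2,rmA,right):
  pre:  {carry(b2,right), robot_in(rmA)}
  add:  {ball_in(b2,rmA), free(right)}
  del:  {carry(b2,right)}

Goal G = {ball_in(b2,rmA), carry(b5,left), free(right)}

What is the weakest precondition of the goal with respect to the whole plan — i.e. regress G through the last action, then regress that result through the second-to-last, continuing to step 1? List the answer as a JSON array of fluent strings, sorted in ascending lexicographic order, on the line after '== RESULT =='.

Work backward from the goal:
  through step 2 (drop(b2,rmA,right)): drop {ball_in(b2,rmA), free(right)}, keep {carry(b5,left)}, require {carry(b2,right), robot_in(rmA)}
    → {carry(b2,right), carry(b5,left), robot_in(rmA)}
  through step 1 (go(rmD,rmA)): drop {robot_in(rmA)}, keep {carry(b2,right), carry(b5,left)}, require {robot_in(rmD)}
    → {carry(b2,right), carry(b5,left), robot_in(rmD)}

== RESULT ==
["carry(b2,right)", "carry(b5,left)", "robot_in(rmD)"]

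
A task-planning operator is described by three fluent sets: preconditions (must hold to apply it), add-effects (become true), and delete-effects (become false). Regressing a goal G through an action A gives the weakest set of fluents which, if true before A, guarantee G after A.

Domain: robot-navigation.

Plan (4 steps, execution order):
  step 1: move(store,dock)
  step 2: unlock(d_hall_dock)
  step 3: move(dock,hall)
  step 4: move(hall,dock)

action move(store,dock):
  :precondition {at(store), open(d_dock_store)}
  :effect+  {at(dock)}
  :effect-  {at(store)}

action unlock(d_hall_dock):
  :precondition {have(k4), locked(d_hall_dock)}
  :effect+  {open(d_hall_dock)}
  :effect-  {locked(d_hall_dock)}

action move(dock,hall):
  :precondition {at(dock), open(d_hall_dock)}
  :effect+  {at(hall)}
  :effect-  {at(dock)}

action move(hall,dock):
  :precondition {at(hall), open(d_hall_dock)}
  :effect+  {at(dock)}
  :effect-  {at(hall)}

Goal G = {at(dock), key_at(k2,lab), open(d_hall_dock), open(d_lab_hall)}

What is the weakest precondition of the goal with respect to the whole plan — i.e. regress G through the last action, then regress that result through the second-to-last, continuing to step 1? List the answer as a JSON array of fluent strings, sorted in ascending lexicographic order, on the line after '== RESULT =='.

Work backward from the goal:
  through step 4 (move(hall,dock)): drop {at(dock)}, keep {key_at(k2,lab), open(d_hall_dock), open(d_lab_hall)}, require {at(hall), open(d_hall_dock)}
    → {at(hall), key_at(k2,lab), open(d_hall_dock), open(d_lab_hall)}
  through step 3 (move(dock,hall)): drop {at(hall)}, keep {key_at(k2,lab), open(d_hall_dock), open(d_lab_hall)}, require {at(dock), open(d_hall_dock)}
    → {at(dock), key_at(k2,lab), open(d_hall_dock), open(d_lab_hall)}
  through step 2 (unlock(d_hall_dock)): drop {open(d_hall_dock)}, keep {at(dock), key_at(k2,lab), open(d_lab_hall)}, require {have(k4), locked(d_hall_dock)}
    → {at(dock), have(k4), key_at(k2,lab), locked(d_hall_dock), open(d_lab_hall)}
  through step 1 (move(store,dock)): drop {at(dock)}, keep {have(k4), key_at(k2,lab), locked(d_hall_dock), open(d_lab_hall)}, require {at(store), open(d_dock_store)}
    → {at(store), have(k4), key_at(k2,lab), locked(d_hall_dock), open(d_dock_store), open(d_lab_hall)}

== RESULT ==
["at(store)", "have(k4)", "key_at(k2,lab)", "locked(d_hall_dock)", "open(d_dock_store)", "open(d_lab_hall)"]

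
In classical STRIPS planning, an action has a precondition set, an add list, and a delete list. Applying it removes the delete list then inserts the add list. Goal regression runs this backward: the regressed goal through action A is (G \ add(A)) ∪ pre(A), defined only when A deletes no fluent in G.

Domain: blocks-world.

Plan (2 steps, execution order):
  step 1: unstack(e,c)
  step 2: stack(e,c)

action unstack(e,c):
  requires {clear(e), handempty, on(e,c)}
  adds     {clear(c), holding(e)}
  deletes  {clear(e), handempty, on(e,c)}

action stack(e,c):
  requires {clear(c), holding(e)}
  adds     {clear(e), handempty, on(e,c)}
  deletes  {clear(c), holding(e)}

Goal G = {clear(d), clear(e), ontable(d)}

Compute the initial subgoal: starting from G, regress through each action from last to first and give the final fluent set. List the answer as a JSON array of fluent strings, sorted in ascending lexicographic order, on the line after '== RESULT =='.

Regress step by step:
  through step 2 (stack(e,c)): drop {clear(e)}, keep {clear(d), ontable(d)}, require {clear(c), holding(e)}
    → {clear(c), clear(d), holding(e), ontable(d)}
  through step 1 (unstack(e,c)): drop {clear(c), holding(e)}, keep {clear(d), ontable(d)}, require {clear(e), handempty, on(e,c)}
    → {clear(d), clear(e), handempty, on(e,c), ontable(d)}

== RESULT ==
["clear(d)", "clear(e)", "handempty", "on(e,c)", "ontable(d)"]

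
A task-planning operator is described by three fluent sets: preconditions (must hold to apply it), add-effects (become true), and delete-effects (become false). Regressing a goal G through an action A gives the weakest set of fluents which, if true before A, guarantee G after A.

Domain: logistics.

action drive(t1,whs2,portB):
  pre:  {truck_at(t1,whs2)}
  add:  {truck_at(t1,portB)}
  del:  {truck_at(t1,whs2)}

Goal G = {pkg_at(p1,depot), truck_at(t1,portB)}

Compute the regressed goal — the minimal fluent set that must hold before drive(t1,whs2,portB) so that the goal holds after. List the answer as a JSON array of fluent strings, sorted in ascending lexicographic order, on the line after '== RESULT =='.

Regress:
  G ∩ del = {}  (empty — regression defined)
  G \ add = {pkg_at(p1,depot), truck_at(t1,portB)} \ {truck_at(t1,portB)} = {pkg_at(p1,depot)}
  ∪ pre   = {pkg_at(p1,depot)} ∪ {truck_at(t1,whs2)}
          = {pkg_at(p1,depot), truck_at(t1,whs2)}

== RESULT ==
["pkg_at(p1,depot)", "truck_at(t1,whs2)"]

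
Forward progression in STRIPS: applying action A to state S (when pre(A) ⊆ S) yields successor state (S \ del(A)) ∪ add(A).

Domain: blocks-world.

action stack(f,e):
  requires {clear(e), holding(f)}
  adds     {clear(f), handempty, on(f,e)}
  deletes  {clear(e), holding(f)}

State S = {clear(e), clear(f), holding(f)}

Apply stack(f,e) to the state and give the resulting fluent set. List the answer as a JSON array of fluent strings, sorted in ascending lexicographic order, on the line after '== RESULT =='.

Compute (S \ del) ∪ add:
  pre ⊆ S: {clear(e), holding(f)} ⊆ S  — applicable
  S \ del = {clear(f)}
  ∪ add   = {clear(f), handempty, on(f,e)}

== RESULT ==
["clear(f)", "handempty", "on(f,e)"]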